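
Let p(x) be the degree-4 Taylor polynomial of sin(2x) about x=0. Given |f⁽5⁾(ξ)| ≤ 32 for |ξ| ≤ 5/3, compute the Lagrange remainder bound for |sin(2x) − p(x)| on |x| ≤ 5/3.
2500/729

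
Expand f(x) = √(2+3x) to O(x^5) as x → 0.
sqrt(2) + 3*sqrt(2)*x/4 - 9*sqrt(2)*x**2/32 + 27*sqrt(2)*x**3/128 - 405*sqrt(2)*x**4/2048 + O(x**5)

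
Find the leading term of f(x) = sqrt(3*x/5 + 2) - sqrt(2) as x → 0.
3*sqrt(2)*x/20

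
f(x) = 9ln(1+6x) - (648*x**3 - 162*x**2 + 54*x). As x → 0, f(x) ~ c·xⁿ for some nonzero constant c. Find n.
4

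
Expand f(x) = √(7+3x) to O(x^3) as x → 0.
sqrt(7) + 3*sqrt(7)*x/14 - 9*sqrt(7)*x**2/392 + O(x**3)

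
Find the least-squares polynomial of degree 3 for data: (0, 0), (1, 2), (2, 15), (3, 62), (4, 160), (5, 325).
17/63 + (67/378)x + (-85/36)x² + (331/108)x³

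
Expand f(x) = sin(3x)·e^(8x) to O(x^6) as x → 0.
3*x + 24*x**2 + 183*x**3/2 + 220*x**4 + 14801*x**5/40 + O(x**6)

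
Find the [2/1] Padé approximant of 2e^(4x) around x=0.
(16*x**2/3 + 16*x/3 + 2)/(1 - 4*x/3)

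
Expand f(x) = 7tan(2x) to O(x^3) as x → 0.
14*x + O(x**3)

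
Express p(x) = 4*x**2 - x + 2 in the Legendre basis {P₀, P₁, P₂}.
(10/3)P₀ - P₁ + (8/3)P₂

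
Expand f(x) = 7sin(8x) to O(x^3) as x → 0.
56*x + O(x**3)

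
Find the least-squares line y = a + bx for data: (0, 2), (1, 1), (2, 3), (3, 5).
a = 11/10, b = 11/10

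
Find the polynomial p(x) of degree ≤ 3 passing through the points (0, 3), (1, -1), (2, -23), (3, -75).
-2*x**3 - 3*x**2 + x + 3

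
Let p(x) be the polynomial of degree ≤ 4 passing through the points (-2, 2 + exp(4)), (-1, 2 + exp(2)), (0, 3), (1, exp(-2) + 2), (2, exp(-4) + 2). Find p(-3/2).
(-5 + 28*exp(2) + (186 + 140*exp(2) + 35*exp(4))*exp(4))*exp(-4)/128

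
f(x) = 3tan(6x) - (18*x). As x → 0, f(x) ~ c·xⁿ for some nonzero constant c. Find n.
3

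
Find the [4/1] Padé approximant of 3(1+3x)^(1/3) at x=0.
(x**4 - 8*x**3/5 + 18*x**2/5 + 48*x/5 + 3)/(11*x/5 + 1)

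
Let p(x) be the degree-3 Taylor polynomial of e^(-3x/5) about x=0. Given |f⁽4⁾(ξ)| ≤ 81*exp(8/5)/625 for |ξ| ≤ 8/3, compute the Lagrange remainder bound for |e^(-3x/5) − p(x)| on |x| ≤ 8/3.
512*exp(8/5)/1875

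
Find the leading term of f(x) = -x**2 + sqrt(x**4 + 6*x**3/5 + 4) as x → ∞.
3*x/5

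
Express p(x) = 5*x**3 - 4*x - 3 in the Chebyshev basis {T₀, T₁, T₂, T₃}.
(-3)T₀ + (-1/4)T₁ + (5/4)T₃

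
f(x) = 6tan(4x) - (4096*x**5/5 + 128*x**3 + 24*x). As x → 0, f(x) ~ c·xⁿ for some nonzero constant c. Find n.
7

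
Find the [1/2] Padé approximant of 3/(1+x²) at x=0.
3/(x**2 + 1)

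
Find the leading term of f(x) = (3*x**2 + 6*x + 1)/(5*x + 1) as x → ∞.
3*x/5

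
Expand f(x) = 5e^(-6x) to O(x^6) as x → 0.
5 - 30*x + 90*x**2 - 180*x**3 + 270*x**4 - 324*x**5 + O(x**6)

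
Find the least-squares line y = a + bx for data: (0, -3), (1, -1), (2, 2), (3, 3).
a = -29/10, b = 21/10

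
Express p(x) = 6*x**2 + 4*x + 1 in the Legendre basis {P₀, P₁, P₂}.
(3)P₀ + (4)P₁ + (4)P₂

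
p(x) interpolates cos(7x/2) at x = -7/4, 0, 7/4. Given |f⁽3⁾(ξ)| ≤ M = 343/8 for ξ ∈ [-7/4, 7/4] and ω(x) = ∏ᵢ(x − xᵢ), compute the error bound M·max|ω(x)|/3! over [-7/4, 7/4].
117649*sqrt(3)/13824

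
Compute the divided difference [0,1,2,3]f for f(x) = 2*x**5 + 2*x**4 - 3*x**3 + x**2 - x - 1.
59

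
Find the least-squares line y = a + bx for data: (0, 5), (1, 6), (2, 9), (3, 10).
a = 24/5, b = 9/5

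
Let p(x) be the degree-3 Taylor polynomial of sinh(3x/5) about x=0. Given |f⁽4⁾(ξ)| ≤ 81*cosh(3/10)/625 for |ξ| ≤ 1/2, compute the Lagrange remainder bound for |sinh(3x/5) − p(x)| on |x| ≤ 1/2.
27*cosh(3/10)/80000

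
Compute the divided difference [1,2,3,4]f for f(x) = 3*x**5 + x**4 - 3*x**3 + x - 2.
202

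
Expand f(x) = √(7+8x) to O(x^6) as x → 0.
sqrt(7) + 4*sqrt(7)*x/7 - 8*sqrt(7)*x**2/49 + 32*sqrt(7)*x**3/343 - 160*sqrt(7)*x**4/2401 + 128*sqrt(7)*x**5/2401 + O(x**6)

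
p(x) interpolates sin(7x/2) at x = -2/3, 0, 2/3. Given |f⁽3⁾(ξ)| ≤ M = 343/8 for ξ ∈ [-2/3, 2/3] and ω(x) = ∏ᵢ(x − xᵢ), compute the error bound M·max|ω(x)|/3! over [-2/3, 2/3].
343*sqrt(3)/729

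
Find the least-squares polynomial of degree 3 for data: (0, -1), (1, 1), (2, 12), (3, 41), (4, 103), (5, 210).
-8/7 + (19/6)x + (-73/28)x² + (25/12)x³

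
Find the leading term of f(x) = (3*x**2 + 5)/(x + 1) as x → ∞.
3*x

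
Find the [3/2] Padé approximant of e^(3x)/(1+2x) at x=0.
(549*x**3/380 + 909*x**2/380 + 45*x/19 + 1)/(-561*x**2/380 + 26*x/19 + 1)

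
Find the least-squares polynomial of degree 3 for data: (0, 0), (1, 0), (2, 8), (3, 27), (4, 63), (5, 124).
-23/126 + (-55/108)x + (37/126)x² + (103/108)x³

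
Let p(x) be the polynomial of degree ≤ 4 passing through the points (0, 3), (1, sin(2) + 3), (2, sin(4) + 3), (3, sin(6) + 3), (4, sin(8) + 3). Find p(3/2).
45*sin(4)/64 + 3*sin(8)/128 - 5*sin(6)/32 + 15*sin(2)/32 + 3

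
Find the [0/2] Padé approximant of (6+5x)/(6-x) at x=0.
1/(5*x**2/6 - x + 1)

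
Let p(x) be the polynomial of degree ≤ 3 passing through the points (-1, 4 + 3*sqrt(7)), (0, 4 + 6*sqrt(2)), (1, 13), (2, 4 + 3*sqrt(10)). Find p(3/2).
-15*sqrt(2)/8 + 3*sqrt(7)/16 + 15*sqrt(10)/16 + 199/16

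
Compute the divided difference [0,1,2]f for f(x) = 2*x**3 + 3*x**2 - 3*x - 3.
9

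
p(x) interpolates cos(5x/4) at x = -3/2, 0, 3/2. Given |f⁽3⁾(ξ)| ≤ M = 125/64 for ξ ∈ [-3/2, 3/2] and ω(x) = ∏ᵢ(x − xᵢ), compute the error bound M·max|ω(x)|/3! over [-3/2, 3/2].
125*sqrt(3)/512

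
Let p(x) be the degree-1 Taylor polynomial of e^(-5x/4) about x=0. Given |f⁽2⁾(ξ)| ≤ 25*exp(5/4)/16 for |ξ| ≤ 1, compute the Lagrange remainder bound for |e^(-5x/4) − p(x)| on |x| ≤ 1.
25*exp(5/4)/32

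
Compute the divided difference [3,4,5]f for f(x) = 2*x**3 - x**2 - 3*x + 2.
23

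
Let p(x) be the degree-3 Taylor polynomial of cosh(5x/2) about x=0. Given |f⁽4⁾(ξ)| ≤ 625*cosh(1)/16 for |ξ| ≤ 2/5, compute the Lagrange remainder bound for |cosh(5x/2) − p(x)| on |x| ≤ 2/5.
cosh(1)/24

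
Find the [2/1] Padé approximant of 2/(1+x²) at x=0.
2 - 2*x**2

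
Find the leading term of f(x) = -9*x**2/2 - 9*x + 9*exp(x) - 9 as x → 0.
3*x**3/2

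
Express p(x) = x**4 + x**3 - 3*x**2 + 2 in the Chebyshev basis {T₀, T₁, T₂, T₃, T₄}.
(7/8)T₀ + (3/4)T₁ - T₂ + (1/4)T₃ + (1/8)T₄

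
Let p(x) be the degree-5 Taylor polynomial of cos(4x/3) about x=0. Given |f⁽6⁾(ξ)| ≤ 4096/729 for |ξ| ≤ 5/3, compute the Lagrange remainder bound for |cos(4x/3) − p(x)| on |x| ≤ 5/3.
800000/4782969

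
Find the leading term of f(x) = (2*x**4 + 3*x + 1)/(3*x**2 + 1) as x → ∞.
2*x**2/3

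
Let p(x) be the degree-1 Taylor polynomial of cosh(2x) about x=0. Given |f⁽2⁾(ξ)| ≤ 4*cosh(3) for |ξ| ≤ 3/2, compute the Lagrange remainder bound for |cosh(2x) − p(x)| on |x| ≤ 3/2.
9*cosh(3)/2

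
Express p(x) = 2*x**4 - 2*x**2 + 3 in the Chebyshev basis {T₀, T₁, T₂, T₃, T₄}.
(11/4)T₀ + (1/4)T₄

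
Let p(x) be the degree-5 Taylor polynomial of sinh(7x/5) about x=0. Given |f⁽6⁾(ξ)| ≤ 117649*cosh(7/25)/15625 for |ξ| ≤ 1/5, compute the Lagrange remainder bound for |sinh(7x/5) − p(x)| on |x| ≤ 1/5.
117649*cosh(7/25)/175781250000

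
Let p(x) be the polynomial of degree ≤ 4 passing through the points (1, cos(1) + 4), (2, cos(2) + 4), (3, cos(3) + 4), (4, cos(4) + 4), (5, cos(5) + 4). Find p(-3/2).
5005*cos(3)/64 + 1155*cos(5)/128 + 4 + 3003*cos(1)/128 - 1365*cos(4)/32 - 2145*cos(2)/32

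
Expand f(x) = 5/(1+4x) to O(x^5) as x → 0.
5 - 20*x + 80*x**2 - 320*x**3 + 1280*x**4 + O(x**5)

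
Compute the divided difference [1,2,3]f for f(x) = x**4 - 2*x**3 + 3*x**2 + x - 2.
16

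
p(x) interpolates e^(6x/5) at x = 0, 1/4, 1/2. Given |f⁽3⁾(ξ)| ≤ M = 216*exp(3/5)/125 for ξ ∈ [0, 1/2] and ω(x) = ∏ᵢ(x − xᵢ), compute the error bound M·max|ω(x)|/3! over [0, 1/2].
sqrt(3)*exp(3/5)/1000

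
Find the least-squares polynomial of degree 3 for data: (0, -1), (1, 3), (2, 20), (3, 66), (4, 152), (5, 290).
-5/6 + (29/252)x + (89/84)x² + (19/9)x³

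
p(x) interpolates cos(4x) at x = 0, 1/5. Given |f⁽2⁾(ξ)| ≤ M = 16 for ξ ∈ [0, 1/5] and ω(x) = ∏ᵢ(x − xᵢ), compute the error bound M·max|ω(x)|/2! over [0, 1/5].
2/25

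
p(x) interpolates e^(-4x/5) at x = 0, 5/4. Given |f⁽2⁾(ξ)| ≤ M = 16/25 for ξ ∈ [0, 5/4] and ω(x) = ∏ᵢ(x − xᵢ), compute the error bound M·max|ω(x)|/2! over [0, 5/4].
1/8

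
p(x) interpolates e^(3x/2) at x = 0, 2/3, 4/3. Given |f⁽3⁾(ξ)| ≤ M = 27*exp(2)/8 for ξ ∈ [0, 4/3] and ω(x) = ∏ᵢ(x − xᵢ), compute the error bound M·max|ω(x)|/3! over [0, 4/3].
sqrt(3)*exp(2)/27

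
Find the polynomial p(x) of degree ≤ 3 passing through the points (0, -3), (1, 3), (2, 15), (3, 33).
3*x**2 + 3*x - 3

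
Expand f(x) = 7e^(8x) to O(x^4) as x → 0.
7 + 56*x + 224*x**2 + 1792*x**3/3 + O(x**4)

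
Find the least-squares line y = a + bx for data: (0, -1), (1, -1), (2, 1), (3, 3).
a = -8/5, b = 7/5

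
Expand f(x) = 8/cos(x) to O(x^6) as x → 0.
8 + 4*x**2 + 5*x**4/3 + O(x**6)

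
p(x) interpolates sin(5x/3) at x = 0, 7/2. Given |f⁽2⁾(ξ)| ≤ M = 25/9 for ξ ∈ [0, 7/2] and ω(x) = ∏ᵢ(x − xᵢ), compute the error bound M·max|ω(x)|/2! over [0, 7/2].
1225/288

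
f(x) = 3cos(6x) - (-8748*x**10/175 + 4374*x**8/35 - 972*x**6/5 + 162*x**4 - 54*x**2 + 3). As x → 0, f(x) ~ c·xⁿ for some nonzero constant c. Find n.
12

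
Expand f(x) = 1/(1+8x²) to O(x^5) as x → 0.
1 - 8*x**2 + 64*x**4 + O(x**5)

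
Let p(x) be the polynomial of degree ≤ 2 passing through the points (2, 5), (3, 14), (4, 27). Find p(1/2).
-1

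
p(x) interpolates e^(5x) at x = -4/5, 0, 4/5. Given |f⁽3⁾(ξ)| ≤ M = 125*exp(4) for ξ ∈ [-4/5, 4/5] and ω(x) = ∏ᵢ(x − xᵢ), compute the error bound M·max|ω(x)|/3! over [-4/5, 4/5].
64*sqrt(3)*exp(4)/27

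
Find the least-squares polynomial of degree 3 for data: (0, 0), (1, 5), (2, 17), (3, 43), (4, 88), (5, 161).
-1/21 + (248/63)x + (2/21)x² + (10/9)x³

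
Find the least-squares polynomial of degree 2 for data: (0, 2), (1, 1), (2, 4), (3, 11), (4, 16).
52/35 + (-27/35)x + (8/7)x²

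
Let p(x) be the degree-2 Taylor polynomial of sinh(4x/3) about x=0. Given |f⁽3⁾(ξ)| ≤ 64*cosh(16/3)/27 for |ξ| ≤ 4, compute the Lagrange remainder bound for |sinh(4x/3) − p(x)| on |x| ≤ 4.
2048*cosh(16/3)/81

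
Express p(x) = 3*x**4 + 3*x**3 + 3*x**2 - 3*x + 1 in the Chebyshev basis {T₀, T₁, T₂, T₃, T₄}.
(29/8)T₀ + (-3/4)T₁ + (3)T₂ + (3/4)T₃ + (3/8)T₄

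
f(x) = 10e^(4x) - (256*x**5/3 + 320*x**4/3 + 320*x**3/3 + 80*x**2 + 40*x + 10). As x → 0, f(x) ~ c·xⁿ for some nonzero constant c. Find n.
6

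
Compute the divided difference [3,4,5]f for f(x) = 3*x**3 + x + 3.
36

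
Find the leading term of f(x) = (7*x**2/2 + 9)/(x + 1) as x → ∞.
7*x/2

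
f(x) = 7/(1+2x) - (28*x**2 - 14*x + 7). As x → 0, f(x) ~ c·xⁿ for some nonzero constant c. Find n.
3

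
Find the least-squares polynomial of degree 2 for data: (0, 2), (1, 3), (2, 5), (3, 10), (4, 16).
72/35 + (-3/14)x + (13/14)x²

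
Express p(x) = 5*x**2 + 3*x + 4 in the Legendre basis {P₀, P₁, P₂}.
(17/3)P₀ + (3)P₁ + (10/3)P₂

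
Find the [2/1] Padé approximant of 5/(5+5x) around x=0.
1/(x + 1)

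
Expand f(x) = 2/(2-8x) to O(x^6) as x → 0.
1 + 4*x + 16*x**2 + 64*x**3 + 256*x**4 + 1024*x**5 + O(x**6)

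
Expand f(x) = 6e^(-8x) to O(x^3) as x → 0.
6 - 48*x + 192*x**2 + O(x**3)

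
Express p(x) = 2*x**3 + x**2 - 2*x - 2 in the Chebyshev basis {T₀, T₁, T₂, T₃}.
(-3/2)T₀ + (-1/2)T₁ + (1/2)T₂ + (1/2)T₃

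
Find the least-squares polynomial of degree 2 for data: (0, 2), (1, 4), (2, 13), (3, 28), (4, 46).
57/35 + (12/35)x + (19/7)x²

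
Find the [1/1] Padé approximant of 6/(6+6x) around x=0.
1/(x + 1)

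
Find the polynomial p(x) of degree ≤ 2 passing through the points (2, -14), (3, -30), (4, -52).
-3*x**2 - x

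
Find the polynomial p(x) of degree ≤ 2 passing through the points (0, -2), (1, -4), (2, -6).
-2*x - 2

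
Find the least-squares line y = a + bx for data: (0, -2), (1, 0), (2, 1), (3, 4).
a = -21/10, b = 19/10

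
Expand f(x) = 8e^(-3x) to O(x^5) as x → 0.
8 - 24*x + 36*x**2 - 36*x**3 + 27*x**4 + O(x**5)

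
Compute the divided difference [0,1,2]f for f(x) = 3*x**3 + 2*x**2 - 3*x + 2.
11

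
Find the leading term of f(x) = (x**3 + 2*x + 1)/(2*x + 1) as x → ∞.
x**2/2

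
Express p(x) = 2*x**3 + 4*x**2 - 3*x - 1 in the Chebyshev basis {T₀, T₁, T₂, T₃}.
T₀ + (-3/2)T₁ + (2)T₂ + (1/2)T₃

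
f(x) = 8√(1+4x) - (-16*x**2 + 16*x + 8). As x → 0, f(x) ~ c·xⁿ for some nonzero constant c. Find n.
3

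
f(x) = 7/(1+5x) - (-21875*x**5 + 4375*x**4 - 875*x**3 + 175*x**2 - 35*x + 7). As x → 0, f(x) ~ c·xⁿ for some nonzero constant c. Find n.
6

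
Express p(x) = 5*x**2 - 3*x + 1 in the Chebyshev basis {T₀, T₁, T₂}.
(7/2)T₀ + (-3)T₁ + (5/2)T₂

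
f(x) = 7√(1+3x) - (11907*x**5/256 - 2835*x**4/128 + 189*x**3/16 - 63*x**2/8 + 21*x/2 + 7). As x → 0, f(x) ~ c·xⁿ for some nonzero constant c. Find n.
6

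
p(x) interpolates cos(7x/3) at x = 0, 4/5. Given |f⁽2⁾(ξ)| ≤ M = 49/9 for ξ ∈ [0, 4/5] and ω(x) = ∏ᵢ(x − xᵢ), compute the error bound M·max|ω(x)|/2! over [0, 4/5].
98/225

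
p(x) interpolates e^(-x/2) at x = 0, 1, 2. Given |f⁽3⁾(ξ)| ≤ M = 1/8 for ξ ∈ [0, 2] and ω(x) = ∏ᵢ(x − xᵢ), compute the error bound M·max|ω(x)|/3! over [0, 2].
sqrt(3)/216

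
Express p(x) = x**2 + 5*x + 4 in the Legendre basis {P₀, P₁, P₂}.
(13/3)P₀ + (5)P₁ + (2/3)P₂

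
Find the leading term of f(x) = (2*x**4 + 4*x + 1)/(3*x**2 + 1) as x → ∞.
2*x**2/3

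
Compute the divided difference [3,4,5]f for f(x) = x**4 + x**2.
98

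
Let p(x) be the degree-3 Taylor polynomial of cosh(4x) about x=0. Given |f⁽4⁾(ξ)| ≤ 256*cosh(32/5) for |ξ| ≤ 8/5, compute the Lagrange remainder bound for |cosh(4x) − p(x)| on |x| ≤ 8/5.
131072*cosh(32/5)/1875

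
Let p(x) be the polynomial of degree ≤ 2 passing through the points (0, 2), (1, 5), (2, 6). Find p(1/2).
15/4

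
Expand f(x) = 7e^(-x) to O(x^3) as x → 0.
7 - 7*x + 7*x**2/2 + O(x**3)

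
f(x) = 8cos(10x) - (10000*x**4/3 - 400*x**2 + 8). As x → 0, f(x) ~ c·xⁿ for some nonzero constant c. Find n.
6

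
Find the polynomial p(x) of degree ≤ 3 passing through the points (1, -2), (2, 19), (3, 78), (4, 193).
3*x**3 + x**2 - 3*x - 3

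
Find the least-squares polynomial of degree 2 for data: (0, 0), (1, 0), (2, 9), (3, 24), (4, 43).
-18/35 + (-11/7)x + (22/7)x²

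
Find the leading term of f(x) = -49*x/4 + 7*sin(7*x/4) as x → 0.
-2401*x**3/384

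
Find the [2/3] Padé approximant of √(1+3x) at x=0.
(63*x**2/16 + 21*x/5 + 1)/(-27*x**3/160 + 81*x**2/80 + 27*x/10 + 1)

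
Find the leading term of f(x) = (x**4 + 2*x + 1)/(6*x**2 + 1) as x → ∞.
x**2/6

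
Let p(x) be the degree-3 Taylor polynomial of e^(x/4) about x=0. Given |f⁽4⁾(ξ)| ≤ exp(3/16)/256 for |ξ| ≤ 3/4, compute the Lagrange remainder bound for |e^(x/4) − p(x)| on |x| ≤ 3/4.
27*exp(3/16)/524288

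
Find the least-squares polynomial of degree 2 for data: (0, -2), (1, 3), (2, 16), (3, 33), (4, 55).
-83/35 + (124/35)x + (19/7)x²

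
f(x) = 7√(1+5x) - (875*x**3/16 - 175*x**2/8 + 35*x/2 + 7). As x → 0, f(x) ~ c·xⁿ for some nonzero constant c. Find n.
4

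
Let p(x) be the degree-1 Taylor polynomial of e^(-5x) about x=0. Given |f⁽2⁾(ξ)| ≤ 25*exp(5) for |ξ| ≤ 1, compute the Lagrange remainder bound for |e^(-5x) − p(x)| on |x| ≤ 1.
25*exp(5)/2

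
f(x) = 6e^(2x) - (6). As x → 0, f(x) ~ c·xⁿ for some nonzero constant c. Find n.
1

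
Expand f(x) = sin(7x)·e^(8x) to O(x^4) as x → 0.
7*x + 56*x**2 + 1001*x**3/6 + O(x**4)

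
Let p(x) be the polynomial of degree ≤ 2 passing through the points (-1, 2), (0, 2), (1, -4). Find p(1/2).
-1/4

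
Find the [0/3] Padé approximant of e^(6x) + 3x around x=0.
1/(-441*x**3 + 63*x**2 - 9*x + 1)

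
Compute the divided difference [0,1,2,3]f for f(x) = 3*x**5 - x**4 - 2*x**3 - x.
67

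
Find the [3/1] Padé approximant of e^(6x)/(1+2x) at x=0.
(9*x**3/4 + 9*x**2/2 + 21*x/8 + 1)/(1 - 11*x/8)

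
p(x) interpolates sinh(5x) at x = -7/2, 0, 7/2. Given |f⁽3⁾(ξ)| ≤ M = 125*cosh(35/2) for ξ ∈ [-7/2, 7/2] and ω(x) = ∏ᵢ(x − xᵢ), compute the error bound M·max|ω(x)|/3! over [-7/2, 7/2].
42875*sqrt(3)*cosh(35/2)/216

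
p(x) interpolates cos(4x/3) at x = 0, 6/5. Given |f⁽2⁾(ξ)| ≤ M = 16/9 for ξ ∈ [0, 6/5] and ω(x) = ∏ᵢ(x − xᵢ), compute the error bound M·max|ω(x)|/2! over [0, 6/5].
8/25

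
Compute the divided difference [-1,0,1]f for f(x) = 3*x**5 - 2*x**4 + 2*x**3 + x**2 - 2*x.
-1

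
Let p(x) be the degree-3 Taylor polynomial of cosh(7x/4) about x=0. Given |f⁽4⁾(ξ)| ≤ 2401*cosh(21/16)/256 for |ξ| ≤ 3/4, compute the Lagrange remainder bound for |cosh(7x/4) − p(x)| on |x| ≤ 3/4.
64827*cosh(21/16)/524288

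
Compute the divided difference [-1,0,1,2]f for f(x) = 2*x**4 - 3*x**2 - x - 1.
4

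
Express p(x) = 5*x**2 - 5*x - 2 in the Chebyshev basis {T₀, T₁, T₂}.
(1/2)T₀ + (-5)T₁ + (5/2)T₂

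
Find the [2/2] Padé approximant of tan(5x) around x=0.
5*x/(1 - 25*x**2/3)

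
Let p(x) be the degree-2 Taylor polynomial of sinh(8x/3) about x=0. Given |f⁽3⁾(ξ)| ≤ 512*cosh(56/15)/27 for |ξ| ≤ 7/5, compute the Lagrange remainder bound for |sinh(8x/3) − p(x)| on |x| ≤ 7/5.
87808*cosh(56/15)/10125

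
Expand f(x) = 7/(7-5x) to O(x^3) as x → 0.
1 + 5*x/7 + 25*x**2/49 + O(x**3)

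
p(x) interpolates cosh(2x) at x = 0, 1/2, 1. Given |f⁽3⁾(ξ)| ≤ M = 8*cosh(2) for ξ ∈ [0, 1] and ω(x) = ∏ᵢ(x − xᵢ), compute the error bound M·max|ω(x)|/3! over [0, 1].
sqrt(3)*cosh(2)/27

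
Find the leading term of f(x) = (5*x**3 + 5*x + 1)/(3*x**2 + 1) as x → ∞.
5*x/3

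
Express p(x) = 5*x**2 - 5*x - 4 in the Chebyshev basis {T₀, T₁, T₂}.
(-3/2)T₀ + (-5)T₁ + (5/2)T₂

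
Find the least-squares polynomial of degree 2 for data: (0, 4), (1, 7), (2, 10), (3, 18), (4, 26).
29/7 + (17/14)x + (15/14)x²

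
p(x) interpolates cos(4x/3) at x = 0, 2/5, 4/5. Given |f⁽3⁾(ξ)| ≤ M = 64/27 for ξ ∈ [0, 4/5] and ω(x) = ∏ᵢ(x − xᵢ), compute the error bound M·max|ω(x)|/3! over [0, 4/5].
512*sqrt(3)/91125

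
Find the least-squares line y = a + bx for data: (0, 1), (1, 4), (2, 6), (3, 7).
a = 3/2, b = 2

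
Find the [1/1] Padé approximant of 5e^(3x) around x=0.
(15*x/2 + 5)/(1 - 3*x/2)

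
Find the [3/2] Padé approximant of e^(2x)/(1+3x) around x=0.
(536*x**3/1455 + 498*x**2/485 + 147*x/97 + 1)/(-707*x**2/485 + 244*x/97 + 1)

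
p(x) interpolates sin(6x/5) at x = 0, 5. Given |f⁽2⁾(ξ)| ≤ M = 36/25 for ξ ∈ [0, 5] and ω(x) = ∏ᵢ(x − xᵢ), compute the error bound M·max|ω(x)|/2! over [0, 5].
9/2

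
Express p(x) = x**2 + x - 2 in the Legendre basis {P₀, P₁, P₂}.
(-5/3)P₀ + P₁ + (2/3)P₂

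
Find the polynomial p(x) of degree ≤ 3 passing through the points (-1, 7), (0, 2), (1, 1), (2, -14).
-3*x**3 + 2*x**2 + 2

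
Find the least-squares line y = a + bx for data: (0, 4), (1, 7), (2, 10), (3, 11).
a = 22/5, b = 12/5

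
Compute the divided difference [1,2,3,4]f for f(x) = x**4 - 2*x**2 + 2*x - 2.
10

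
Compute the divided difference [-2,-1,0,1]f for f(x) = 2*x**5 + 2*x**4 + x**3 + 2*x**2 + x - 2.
7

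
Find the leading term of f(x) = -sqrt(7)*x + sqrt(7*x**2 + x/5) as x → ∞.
sqrt(7)/70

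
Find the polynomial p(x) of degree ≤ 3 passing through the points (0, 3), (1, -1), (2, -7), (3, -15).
-x**2 - 3*x + 3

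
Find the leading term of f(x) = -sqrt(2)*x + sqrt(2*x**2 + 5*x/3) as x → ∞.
5*sqrt(2)/12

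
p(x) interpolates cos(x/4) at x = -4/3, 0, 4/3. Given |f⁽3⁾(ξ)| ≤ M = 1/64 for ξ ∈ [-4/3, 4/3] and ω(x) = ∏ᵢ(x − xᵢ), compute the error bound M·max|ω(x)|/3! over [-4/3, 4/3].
sqrt(3)/729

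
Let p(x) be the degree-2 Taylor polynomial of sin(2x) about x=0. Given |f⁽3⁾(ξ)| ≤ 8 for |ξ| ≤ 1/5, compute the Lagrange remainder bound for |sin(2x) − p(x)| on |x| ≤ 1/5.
4/375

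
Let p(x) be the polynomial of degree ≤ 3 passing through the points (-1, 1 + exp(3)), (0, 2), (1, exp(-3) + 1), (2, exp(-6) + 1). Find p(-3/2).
(-5 + 21*exp(3) + (-19 + 35*exp(3))*exp(6))*exp(-6)/16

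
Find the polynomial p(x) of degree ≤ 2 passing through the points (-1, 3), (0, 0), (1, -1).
x**2 - 2*x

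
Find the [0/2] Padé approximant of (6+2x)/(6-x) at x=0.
1/(x**2/6 - x/2 + 1)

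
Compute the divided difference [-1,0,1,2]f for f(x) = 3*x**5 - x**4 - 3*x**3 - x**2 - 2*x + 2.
10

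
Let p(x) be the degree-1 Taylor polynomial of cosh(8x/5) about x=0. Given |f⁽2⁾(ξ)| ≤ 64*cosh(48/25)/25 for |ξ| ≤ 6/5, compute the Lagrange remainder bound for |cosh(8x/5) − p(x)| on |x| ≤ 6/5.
1152*cosh(48/25)/625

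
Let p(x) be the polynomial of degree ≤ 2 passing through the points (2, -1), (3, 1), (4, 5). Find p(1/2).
-1/4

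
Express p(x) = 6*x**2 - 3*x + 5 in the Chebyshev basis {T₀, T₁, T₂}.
(8)T₀ + (-3)T₁ + (3)T₂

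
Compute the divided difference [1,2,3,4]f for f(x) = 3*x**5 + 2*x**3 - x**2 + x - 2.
197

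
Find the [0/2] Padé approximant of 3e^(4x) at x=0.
3/(8*x**2 - 4*x + 1)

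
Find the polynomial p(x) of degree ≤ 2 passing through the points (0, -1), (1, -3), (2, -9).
-2*x**2 - 1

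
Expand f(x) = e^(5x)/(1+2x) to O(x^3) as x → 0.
1 + 3*x + 13*x**2/2 + O(x**3)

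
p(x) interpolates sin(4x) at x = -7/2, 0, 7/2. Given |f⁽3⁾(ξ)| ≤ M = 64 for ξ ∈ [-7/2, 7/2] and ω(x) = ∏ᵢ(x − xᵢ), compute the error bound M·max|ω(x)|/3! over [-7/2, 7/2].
2744*sqrt(3)/27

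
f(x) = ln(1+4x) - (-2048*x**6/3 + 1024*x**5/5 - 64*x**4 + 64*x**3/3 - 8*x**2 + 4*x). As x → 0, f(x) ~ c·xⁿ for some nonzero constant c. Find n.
7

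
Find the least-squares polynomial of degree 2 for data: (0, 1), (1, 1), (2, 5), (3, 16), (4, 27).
26/35 + (-111/70)x + (29/14)x²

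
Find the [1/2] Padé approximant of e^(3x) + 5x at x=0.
(127*x/17 + 1)/(-9*x**2/34 - 9*x/17 + 1)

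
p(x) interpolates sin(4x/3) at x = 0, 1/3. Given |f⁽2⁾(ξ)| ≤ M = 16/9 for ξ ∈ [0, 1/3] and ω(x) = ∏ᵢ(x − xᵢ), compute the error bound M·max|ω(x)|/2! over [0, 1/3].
2/81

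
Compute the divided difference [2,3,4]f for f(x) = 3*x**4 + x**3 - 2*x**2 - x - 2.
172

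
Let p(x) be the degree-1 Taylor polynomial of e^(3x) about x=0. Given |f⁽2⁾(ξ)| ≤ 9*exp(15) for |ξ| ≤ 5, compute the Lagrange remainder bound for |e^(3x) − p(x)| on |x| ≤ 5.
225*exp(15)/2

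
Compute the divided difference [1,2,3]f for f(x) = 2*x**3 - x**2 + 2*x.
11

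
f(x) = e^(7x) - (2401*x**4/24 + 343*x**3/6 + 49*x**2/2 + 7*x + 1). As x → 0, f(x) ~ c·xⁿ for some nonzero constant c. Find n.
5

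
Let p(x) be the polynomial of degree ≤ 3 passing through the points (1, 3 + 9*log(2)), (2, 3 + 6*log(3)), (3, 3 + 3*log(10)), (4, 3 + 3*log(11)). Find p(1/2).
3 + log(1048576000*11**(1/16)*2**(5/8)*3**(7/8)*5**(15/16)/52612659)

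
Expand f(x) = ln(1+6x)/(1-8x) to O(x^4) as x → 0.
6*x + 30*x**2 + 312*x**3 + O(x**4)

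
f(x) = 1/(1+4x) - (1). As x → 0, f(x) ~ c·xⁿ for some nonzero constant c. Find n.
1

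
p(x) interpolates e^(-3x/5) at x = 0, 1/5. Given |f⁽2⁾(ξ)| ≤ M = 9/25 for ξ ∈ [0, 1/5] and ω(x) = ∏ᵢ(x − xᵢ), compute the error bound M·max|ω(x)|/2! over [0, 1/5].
9/5000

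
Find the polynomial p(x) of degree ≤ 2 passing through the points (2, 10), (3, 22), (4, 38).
2*x**2 + 2*x - 2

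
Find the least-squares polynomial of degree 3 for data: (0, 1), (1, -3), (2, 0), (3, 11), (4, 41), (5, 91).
58/63 + (-827/189)x + (-1/18)x² + (49/54)x³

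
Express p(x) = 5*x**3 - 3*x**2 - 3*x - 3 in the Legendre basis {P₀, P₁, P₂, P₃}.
(-4)P₀ + (-2)P₂ + (2)P₃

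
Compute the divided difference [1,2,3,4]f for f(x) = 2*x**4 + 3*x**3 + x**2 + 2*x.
23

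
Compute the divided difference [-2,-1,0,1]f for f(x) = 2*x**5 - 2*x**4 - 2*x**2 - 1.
14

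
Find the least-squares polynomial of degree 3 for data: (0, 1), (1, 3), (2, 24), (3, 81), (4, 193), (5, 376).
64/63 + (-607/378)x + (163/252)x² + (317/108)x³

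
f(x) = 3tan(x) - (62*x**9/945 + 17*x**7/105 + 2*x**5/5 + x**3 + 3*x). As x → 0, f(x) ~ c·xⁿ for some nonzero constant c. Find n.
11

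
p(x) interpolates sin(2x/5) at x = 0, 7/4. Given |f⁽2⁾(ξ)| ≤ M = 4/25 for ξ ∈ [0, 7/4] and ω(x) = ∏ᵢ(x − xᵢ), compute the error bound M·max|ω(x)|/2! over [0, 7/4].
49/800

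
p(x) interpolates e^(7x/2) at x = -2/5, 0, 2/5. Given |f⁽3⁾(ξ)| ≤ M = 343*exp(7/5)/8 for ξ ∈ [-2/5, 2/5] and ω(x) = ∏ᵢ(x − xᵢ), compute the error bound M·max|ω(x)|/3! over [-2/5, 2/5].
343*sqrt(3)*exp(7/5)/3375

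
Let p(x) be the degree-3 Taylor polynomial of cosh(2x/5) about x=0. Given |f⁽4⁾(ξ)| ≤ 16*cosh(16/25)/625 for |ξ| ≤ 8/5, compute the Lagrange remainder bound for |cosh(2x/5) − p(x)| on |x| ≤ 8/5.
8192*cosh(16/25)/1171875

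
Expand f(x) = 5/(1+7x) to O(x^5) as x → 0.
5 - 35*x + 245*x**2 - 1715*x**3 + 12005*x**4 + O(x**5)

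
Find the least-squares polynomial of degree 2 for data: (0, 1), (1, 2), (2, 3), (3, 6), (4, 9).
37/35 + (2/7)x + (3/7)x²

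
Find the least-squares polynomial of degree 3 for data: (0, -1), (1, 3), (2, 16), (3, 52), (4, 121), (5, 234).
-55/63 + (389/189)x + (-127/252)x² + (205/108)x³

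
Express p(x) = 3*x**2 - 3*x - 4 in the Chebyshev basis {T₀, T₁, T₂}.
(-5/2)T₀ + (-3)T₁ + (3/2)T₂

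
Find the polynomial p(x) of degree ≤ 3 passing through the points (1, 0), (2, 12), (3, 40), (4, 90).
x**3 + 2*x**2 - x - 2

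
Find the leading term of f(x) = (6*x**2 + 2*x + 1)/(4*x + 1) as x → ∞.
3*x/2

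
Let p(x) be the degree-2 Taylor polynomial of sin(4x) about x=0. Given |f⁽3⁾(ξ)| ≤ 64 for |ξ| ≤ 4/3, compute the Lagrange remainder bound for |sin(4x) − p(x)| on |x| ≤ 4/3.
2048/81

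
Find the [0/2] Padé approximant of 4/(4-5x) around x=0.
1/(1 - 5*x/4)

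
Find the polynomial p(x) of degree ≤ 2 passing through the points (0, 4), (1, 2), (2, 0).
4 - 2*x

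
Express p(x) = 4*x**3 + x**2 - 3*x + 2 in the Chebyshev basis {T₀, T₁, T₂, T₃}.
(5/2)T₀ + (1/2)T₂ + T₃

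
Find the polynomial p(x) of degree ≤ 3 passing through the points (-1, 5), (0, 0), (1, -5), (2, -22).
-2*x**3 - 3*x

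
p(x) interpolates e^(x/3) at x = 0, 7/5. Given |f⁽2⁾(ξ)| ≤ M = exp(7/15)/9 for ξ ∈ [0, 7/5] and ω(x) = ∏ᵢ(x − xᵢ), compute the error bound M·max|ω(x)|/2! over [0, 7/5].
49*exp(7/15)/1800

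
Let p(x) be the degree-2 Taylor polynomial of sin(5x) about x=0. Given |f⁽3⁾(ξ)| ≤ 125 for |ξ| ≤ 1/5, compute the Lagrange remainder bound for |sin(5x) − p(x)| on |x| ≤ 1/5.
1/6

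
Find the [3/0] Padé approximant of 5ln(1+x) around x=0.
5*x*(2*x**2 - 3*x + 6)/6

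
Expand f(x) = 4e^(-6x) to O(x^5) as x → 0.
4 - 24*x + 72*x**2 - 144*x**3 + 216*x**4 + O(x**5)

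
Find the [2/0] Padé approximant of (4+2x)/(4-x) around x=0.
3*x**2/16 + 3*x/4 + 1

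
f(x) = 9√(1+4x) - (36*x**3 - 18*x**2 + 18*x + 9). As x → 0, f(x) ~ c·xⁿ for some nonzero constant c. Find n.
4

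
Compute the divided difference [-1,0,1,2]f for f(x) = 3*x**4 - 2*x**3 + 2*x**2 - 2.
4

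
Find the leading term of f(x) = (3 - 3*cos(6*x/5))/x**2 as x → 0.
54/25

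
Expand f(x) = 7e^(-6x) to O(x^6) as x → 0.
7 - 42*x + 126*x**2 - 252*x**3 + 378*x**4 - 2268*x**5/5 + O(x**6)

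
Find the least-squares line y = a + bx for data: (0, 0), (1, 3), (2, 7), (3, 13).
a = -7/10, b = 43/10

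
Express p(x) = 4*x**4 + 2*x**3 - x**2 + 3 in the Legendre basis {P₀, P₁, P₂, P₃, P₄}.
(52/15)P₀ + (6/5)P₁ + (34/21)P₂ + (4/5)P₃ + (32/35)P₄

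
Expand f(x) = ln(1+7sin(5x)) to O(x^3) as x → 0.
35*x - 1225*x**2/2 + O(x**3)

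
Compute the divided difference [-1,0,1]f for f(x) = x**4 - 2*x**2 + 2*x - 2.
-1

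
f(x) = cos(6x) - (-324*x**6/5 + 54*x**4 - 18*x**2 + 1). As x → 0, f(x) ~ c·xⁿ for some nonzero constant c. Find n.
8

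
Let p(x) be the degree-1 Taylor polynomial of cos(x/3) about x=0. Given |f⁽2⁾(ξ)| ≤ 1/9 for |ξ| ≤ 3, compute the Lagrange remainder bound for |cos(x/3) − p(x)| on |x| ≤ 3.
1/2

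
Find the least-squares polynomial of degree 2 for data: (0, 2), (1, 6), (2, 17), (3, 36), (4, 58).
59/35 + (57/35)x + (22/7)x²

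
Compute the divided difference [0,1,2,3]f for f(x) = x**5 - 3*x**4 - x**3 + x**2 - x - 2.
6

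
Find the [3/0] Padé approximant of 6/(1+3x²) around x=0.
6 - 18*x**2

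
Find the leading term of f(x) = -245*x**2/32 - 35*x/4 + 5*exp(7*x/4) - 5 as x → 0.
1715*x**3/384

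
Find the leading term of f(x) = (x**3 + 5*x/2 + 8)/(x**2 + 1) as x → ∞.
x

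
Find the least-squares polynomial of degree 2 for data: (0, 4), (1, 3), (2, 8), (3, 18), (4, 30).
127/35 + (-151/70)x + (31/14)x²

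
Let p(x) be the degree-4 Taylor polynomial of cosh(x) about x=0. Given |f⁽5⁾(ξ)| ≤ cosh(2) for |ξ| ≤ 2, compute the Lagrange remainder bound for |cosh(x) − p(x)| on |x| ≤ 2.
4*cosh(2)/15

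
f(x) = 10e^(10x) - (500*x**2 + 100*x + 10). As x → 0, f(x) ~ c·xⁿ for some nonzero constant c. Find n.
3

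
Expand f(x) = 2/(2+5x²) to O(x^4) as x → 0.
1 - 5*x**2/2 + O(x**4)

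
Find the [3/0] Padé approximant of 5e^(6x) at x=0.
180*x**3 + 90*x**2 + 30*x + 5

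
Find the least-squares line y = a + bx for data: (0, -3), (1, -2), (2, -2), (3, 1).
a = -33/10, b = 6/5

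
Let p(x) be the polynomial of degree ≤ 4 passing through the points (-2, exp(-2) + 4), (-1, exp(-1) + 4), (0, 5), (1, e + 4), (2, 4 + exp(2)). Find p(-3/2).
(35 + 140*e + (-5*exp(2) + 28*e + 442)*exp(2))*exp(-2)/128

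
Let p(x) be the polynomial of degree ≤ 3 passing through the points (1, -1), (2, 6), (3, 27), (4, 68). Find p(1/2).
-9/8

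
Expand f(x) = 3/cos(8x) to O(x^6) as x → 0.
3 + 96*x**2 + 2560*x**4 + O(x**6)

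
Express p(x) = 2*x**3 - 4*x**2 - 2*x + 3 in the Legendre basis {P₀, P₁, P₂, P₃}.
(5/3)P₀ + (-4/5)P₁ + (-8/3)P₂ + (4/5)P₃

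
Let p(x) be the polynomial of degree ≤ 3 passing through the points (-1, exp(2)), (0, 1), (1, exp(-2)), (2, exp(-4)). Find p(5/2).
((21 - 5*exp(2))*exp(4) - 35*exp(2) + 35)*exp(-4)/16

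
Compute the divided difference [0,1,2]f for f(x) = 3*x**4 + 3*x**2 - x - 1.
24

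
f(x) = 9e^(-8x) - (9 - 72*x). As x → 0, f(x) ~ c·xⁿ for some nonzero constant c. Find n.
2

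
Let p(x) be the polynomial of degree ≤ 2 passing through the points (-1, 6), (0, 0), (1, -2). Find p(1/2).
-3/2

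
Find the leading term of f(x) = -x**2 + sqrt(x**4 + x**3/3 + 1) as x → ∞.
x/6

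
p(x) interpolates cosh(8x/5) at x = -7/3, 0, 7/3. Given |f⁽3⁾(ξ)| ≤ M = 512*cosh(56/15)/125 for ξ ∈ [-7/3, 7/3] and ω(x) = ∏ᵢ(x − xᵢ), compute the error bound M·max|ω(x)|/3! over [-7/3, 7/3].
175616*sqrt(3)*cosh(56/15)/91125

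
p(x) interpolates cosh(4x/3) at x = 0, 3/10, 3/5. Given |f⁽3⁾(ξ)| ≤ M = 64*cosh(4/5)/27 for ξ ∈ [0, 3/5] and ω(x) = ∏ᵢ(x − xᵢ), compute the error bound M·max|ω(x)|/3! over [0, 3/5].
8*sqrt(3)*cosh(4/5)/3375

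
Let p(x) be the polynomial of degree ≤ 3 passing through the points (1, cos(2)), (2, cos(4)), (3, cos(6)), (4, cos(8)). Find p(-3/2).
231*cos(2)/16 - 105*cos(8)/16 - 495*cos(4)/16 + 385*cos(6)/16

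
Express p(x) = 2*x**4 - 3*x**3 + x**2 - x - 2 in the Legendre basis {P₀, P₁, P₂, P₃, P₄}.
(-19/15)P₀ + (-14/5)P₁ + (38/21)P₂ + (-6/5)P₃ + (16/35)P₄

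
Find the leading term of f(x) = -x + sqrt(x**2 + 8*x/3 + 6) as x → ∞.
4/3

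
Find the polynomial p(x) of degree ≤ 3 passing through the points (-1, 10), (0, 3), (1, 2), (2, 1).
-x**3 + 3*x**2 - 3*x + 3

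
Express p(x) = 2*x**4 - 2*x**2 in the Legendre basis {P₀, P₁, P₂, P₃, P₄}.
(-4/15)P₀ + (-4/21)P₂ + (16/35)P₄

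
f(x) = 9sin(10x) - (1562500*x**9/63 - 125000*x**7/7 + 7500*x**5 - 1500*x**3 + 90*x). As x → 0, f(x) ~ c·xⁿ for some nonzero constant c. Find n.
11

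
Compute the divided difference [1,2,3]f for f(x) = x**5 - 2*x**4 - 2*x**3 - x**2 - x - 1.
27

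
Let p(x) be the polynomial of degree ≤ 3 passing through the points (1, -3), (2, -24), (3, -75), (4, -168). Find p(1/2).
0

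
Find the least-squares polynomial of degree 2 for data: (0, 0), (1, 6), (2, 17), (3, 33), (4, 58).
12/35 + (141/70)x + (43/14)x²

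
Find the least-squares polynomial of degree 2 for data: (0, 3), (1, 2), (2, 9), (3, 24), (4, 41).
87/35 + (-97/35)x + (22/7)x²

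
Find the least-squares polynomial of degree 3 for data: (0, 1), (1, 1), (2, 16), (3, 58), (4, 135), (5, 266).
17/21 + (-145/63)x + (11/12)x² + (73/36)x³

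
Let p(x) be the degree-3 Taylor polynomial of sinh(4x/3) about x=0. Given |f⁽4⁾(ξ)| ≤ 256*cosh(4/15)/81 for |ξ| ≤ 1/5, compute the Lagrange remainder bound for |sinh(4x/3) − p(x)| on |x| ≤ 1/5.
32*cosh(4/15)/151875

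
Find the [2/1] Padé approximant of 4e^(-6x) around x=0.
(24*x**2 - 16*x + 4)/(2*x + 1)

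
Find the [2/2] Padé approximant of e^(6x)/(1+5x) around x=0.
(78*x**2/11 + 43*x/11 + 1)/(-97*x**2/11 + 32*x/11 + 1)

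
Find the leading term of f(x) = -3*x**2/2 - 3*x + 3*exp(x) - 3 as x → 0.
x**3/2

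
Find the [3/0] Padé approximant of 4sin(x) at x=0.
2*x*(6 - x**2)/3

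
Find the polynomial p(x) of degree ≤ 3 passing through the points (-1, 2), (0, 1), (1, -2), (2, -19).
-2*x**3 - x**2 + 1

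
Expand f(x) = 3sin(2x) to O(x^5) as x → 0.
6*x - 4*x**3 + O(x**5)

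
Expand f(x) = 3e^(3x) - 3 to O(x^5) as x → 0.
9*x + 27*x**2/2 + 27*x**3/2 + 81*x**4/8 + O(x**5)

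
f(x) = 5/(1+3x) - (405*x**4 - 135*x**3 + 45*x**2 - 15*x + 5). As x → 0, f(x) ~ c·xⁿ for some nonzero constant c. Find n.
5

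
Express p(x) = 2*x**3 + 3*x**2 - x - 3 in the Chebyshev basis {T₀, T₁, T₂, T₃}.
(-3/2)T₀ + (1/2)T₁ + (3/2)T₂ + (1/2)T₃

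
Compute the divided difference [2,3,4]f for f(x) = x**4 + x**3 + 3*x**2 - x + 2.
67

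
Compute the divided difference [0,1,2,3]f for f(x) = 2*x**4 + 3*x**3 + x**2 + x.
15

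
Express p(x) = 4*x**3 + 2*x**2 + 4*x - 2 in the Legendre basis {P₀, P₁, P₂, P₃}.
(-4/3)P₀ + (32/5)P₁ + (4/3)P₂ + (8/5)P₃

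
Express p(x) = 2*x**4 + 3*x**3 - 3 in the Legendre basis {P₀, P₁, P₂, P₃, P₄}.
(-13/5)P₀ + (9/5)P₁ + (8/7)P₂ + (6/5)P₃ + (16/35)P₄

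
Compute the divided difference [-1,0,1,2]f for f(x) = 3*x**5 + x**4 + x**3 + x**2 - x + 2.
18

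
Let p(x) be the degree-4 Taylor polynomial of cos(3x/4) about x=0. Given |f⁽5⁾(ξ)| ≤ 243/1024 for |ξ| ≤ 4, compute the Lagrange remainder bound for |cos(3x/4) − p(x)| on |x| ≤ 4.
81/40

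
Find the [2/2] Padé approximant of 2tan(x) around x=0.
2*x/(1 - x**2/3)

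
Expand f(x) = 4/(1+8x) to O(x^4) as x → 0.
4 - 32*x + 256*x**2 - 2048*x**3 + O(x**4)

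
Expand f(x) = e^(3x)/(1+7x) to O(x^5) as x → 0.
1 - 4*x + 65*x**2/2 - 223*x**3 + 12515*x**4/8 + O(x**5)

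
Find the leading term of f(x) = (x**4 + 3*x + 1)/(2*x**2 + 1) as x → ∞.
x**2/2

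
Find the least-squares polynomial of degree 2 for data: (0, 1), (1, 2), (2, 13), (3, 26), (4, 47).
3/5 + (-2/5)x + (3)x²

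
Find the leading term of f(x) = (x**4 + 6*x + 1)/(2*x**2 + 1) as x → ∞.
x**2/2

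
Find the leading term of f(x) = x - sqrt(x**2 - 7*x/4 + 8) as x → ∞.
7/8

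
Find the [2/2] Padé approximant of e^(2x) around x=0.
(x**2/3 + x + 1)/(x**2/3 - x + 1)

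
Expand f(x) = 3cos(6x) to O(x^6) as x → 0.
3 - 54*x**2 + 162*x**4 + O(x**6)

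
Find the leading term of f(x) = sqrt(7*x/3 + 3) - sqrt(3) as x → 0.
7*sqrt(3)*x/18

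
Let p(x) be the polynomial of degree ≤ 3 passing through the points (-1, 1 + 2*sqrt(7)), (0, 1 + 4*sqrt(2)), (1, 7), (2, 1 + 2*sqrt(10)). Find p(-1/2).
-7/8 + sqrt(10)/8 + 5*sqrt(7)/8 + 15*sqrt(2)/4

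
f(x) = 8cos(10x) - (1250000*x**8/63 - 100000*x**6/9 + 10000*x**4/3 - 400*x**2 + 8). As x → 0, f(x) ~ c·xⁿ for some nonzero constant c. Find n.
10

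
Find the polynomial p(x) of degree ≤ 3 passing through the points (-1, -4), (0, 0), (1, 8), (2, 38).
3*x**3 + 2*x**2 + 3*x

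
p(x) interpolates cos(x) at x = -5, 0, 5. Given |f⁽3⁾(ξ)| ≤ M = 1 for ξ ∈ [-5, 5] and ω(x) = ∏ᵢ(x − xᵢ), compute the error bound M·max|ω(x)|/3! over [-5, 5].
125*sqrt(3)/27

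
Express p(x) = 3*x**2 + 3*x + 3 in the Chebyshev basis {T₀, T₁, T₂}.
(9/2)T₀ + (3)T₁ + (3/2)T₂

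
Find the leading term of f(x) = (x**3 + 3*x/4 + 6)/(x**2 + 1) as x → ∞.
x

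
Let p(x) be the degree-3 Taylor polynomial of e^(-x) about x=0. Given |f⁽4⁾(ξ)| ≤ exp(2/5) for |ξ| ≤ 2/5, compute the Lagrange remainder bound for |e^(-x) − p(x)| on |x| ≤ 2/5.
2*exp(2/5)/1875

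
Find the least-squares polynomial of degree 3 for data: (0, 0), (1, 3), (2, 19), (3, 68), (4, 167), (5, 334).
11/126 + (1261/756)x + (-521/252)x² + (163/54)x³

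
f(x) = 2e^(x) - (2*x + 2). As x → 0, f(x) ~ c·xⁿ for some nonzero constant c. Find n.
2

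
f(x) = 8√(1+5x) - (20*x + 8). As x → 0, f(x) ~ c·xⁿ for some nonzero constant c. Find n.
2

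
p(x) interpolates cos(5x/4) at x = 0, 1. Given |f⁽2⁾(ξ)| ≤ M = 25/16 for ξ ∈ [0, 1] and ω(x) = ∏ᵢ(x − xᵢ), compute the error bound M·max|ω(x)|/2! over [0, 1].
25/128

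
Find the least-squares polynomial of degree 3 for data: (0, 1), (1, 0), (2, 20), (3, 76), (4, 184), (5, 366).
97/126 + (-2953/756)x + (8/9)x² + (313/108)x³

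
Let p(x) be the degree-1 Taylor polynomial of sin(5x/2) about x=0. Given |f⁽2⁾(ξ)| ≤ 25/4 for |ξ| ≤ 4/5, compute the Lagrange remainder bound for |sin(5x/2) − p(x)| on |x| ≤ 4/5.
2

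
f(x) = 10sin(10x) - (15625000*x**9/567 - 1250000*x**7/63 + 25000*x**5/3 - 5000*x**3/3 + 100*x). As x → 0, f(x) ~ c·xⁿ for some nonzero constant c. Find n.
11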